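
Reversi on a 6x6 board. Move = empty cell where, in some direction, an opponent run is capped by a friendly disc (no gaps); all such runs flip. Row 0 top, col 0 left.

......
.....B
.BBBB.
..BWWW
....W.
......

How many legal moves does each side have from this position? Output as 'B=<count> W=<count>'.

Answer: B=5 W=5

Derivation:
-- B to move --
(2,5): no bracket -> illegal
(4,2): flips 1 -> legal
(4,3): flips 1 -> legal
(4,5): flips 1 -> legal
(5,3): no bracket -> illegal
(5,4): flips 2 -> legal
(5,5): flips 2 -> legal
B mobility = 5
-- W to move --
(0,4): no bracket -> illegal
(0,5): no bracket -> illegal
(1,0): no bracket -> illegal
(1,1): flips 1 -> legal
(1,2): flips 1 -> legal
(1,3): flips 2 -> legal
(1,4): flips 1 -> legal
(2,0): no bracket -> illegal
(2,5): no bracket -> illegal
(3,0): no bracket -> illegal
(3,1): flips 1 -> legal
(4,1): no bracket -> illegal
(4,2): no bracket -> illegal
(4,3): no bracket -> illegal
W mobility = 5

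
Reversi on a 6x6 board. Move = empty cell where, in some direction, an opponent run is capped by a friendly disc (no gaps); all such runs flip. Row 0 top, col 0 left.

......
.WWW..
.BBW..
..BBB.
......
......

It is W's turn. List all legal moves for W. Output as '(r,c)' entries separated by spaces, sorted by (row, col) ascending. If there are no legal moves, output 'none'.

(1,0): no bracket -> illegal
(2,0): flips 2 -> legal
(2,4): no bracket -> illegal
(2,5): no bracket -> illegal
(3,0): flips 1 -> legal
(3,1): flips 2 -> legal
(3,5): no bracket -> illegal
(4,1): flips 1 -> legal
(4,2): flips 2 -> legal
(4,3): flips 1 -> legal
(4,4): flips 2 -> legal
(4,5): flips 1 -> legal

Answer: (2,0) (3,0) (3,1) (4,1) (4,2) (4,3) (4,4) (4,5)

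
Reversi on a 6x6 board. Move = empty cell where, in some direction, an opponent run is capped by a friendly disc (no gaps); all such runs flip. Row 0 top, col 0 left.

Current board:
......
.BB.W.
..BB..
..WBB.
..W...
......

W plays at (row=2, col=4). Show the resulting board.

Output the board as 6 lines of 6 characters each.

Answer: ......
.BB.W.
..BBW.
..WWB.
..W...
......

Derivation:
Place W at (2,4); scan 8 dirs for brackets.
Dir NW: first cell '.' (not opp) -> no flip
Dir N: first cell 'W' (not opp) -> no flip
Dir NE: first cell '.' (not opp) -> no flip
Dir W: opp run (2,3) (2,2), next='.' -> no flip
Dir E: first cell '.' (not opp) -> no flip
Dir SW: opp run (3,3) capped by W -> flip
Dir S: opp run (3,4), next='.' -> no flip
Dir SE: first cell '.' (not opp) -> no flip
All flips: (3,3)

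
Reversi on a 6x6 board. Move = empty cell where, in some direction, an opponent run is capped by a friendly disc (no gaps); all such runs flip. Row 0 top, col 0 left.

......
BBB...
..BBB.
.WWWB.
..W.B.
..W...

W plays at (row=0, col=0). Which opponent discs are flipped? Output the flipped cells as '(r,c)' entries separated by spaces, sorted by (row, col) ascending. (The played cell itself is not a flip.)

Answer: (1,1) (2,2)

Derivation:
Dir NW: edge -> no flip
Dir N: edge -> no flip
Dir NE: edge -> no flip
Dir W: edge -> no flip
Dir E: first cell '.' (not opp) -> no flip
Dir SW: edge -> no flip
Dir S: opp run (1,0), next='.' -> no flip
Dir SE: opp run (1,1) (2,2) capped by W -> flip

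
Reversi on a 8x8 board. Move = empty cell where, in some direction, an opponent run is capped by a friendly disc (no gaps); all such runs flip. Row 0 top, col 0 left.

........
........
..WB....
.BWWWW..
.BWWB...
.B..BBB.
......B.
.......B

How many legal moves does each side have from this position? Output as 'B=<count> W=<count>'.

Answer: B=8 W=13

Derivation:
-- B to move --
(1,1): flips 2 -> legal
(1,2): no bracket -> illegal
(1,3): flips 1 -> legal
(2,1): flips 3 -> legal
(2,4): flips 3 -> legal
(2,5): no bracket -> illegal
(2,6): flips 1 -> legal
(3,6): flips 4 -> legal
(4,5): flips 1 -> legal
(4,6): no bracket -> illegal
(5,2): no bracket -> illegal
(5,3): flips 3 -> legal
B mobility = 8
-- W to move --
(1,2): flips 1 -> legal
(1,3): flips 1 -> legal
(1,4): flips 1 -> legal
(2,0): flips 1 -> legal
(2,1): no bracket -> illegal
(2,4): flips 1 -> legal
(3,0): flips 1 -> legal
(4,0): flips 2 -> legal
(4,5): flips 1 -> legal
(4,6): no bracket -> illegal
(4,7): no bracket -> illegal
(5,0): flips 1 -> legal
(5,2): no bracket -> illegal
(5,3): flips 1 -> legal
(5,7): no bracket -> illegal
(6,0): flips 1 -> legal
(6,1): no bracket -> illegal
(6,2): no bracket -> illegal
(6,3): no bracket -> illegal
(6,4): flips 2 -> legal
(6,5): flips 1 -> legal
(6,7): no bracket -> illegal
(7,5): no bracket -> illegal
(7,6): no bracket -> illegal
W mobility = 13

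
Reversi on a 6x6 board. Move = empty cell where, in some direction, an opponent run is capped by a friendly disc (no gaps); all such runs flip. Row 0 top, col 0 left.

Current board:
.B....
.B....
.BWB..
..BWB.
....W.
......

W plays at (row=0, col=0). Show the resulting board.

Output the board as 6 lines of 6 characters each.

Answer: WB....
.W....
.BWB..
..BWB.
....W.
......

Derivation:
Place W at (0,0); scan 8 dirs for brackets.
Dir NW: edge -> no flip
Dir N: edge -> no flip
Dir NE: edge -> no flip
Dir W: edge -> no flip
Dir E: opp run (0,1), next='.' -> no flip
Dir SW: edge -> no flip
Dir S: first cell '.' (not opp) -> no flip
Dir SE: opp run (1,1) capped by W -> flip
All flips: (1,1)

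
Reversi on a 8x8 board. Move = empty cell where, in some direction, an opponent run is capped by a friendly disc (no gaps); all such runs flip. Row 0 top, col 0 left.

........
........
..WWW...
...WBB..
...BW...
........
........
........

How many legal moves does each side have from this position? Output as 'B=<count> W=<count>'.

Answer: B=7 W=6

Derivation:
-- B to move --
(1,1): no bracket -> illegal
(1,2): flips 1 -> legal
(1,3): flips 3 -> legal
(1,4): flips 1 -> legal
(1,5): no bracket -> illegal
(2,1): no bracket -> illegal
(2,5): no bracket -> illegal
(3,1): no bracket -> illegal
(3,2): flips 1 -> legal
(4,2): no bracket -> illegal
(4,5): flips 1 -> legal
(5,3): flips 1 -> legal
(5,4): flips 1 -> legal
(5,5): no bracket -> illegal
B mobility = 7
-- W to move --
(2,5): no bracket -> illegal
(2,6): flips 1 -> legal
(3,2): no bracket -> illegal
(3,6): flips 2 -> legal
(4,2): flips 1 -> legal
(4,5): flips 1 -> legal
(4,6): flips 1 -> legal
(5,2): no bracket -> illegal
(5,3): flips 1 -> legal
(5,4): no bracket -> illegal
W mobility = 6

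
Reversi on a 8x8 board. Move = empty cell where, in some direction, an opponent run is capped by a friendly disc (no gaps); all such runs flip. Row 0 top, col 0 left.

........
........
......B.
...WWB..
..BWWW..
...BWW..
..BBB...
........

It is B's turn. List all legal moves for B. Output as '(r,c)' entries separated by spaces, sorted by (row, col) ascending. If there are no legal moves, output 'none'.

(2,2): no bracket -> illegal
(2,3): flips 2 -> legal
(2,4): flips 4 -> legal
(2,5): no bracket -> illegal
(3,2): flips 2 -> legal
(3,6): flips 2 -> legal
(4,6): flips 4 -> legal
(5,2): no bracket -> illegal
(5,6): flips 2 -> legal
(6,5): flips 2 -> legal
(6,6): no bracket -> illegal

Answer: (2,3) (2,4) (3,2) (3,6) (4,6) (5,6) (6,5)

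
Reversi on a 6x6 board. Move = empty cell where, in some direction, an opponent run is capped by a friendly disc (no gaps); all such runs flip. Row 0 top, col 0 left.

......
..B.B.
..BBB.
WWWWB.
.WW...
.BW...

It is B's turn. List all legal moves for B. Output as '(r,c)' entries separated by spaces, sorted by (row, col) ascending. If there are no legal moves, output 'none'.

(2,0): no bracket -> illegal
(2,1): flips 2 -> legal
(4,0): flips 1 -> legal
(4,3): flips 1 -> legal
(4,4): flips 1 -> legal
(5,0): flips 2 -> legal
(5,3): flips 1 -> legal

Answer: (2,1) (4,0) (4,3) (4,4) (5,0) (5,3)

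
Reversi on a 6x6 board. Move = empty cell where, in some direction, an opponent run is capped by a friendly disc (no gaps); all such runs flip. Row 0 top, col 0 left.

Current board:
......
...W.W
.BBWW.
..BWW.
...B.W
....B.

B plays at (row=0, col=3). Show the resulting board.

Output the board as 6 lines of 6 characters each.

Answer: ...B..
...B.W
.BBBW.
..BBW.
...B.W
....B.

Derivation:
Place B at (0,3); scan 8 dirs for brackets.
Dir NW: edge -> no flip
Dir N: edge -> no flip
Dir NE: edge -> no flip
Dir W: first cell '.' (not opp) -> no flip
Dir E: first cell '.' (not opp) -> no flip
Dir SW: first cell '.' (not opp) -> no flip
Dir S: opp run (1,3) (2,3) (3,3) capped by B -> flip
Dir SE: first cell '.' (not opp) -> no flip
All flips: (1,3) (2,3) (3,3)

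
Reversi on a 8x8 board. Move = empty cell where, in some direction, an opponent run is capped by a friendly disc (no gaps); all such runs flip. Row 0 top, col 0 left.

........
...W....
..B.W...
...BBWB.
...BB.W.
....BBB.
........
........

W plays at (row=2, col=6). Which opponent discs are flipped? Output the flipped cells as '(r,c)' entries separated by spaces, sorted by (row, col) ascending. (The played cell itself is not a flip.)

Dir NW: first cell '.' (not opp) -> no flip
Dir N: first cell '.' (not opp) -> no flip
Dir NE: first cell '.' (not opp) -> no flip
Dir W: first cell '.' (not opp) -> no flip
Dir E: first cell '.' (not opp) -> no flip
Dir SW: first cell 'W' (not opp) -> no flip
Dir S: opp run (3,6) capped by W -> flip
Dir SE: first cell '.' (not opp) -> no flip

Answer: (3,6)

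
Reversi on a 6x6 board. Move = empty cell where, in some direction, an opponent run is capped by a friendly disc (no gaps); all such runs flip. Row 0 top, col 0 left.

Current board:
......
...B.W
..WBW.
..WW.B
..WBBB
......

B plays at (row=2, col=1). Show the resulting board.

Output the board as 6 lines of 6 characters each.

Place B at (2,1); scan 8 dirs for brackets.
Dir NW: first cell '.' (not opp) -> no flip
Dir N: first cell '.' (not opp) -> no flip
Dir NE: first cell '.' (not opp) -> no flip
Dir W: first cell '.' (not opp) -> no flip
Dir E: opp run (2,2) capped by B -> flip
Dir SW: first cell '.' (not opp) -> no flip
Dir S: first cell '.' (not opp) -> no flip
Dir SE: opp run (3,2) capped by B -> flip
All flips: (2,2) (3,2)

Answer: ......
...B.W
.BBBW.
..BW.B
..WBBB
......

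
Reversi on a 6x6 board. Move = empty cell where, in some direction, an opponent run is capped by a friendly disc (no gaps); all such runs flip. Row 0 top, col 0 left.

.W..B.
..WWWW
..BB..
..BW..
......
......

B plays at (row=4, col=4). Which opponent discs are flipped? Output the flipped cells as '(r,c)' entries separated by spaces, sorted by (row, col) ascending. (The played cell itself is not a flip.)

Answer: (3,3)

Derivation:
Dir NW: opp run (3,3) capped by B -> flip
Dir N: first cell '.' (not opp) -> no flip
Dir NE: first cell '.' (not opp) -> no flip
Dir W: first cell '.' (not opp) -> no flip
Dir E: first cell '.' (not opp) -> no flip
Dir SW: first cell '.' (not opp) -> no flip
Dir S: first cell '.' (not opp) -> no flip
Dir SE: first cell '.' (not opp) -> no flip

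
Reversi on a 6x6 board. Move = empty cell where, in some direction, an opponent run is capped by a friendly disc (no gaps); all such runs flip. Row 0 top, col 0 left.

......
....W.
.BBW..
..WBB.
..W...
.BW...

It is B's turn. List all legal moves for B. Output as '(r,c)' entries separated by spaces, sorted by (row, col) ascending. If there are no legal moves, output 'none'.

(0,3): no bracket -> illegal
(0,4): no bracket -> illegal
(0,5): no bracket -> illegal
(1,2): flips 1 -> legal
(1,3): flips 1 -> legal
(1,5): no bracket -> illegal
(2,4): flips 1 -> legal
(2,5): no bracket -> illegal
(3,1): flips 1 -> legal
(4,1): no bracket -> illegal
(4,3): flips 1 -> legal
(5,3): flips 1 -> legal

Answer: (1,2) (1,3) (2,4) (3,1) (4,3) (5,3)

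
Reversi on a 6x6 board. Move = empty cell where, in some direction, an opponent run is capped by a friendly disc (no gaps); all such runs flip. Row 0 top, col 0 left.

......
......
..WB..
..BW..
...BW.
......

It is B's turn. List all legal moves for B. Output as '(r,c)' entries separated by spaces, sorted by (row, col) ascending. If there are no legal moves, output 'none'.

(1,1): no bracket -> illegal
(1,2): flips 1 -> legal
(1,3): no bracket -> illegal
(2,1): flips 1 -> legal
(2,4): no bracket -> illegal
(3,1): no bracket -> illegal
(3,4): flips 1 -> legal
(3,5): no bracket -> illegal
(4,2): no bracket -> illegal
(4,5): flips 1 -> legal
(5,3): no bracket -> illegal
(5,4): no bracket -> illegal
(5,5): no bracket -> illegal

Answer: (1,2) (2,1) (3,4) (4,5)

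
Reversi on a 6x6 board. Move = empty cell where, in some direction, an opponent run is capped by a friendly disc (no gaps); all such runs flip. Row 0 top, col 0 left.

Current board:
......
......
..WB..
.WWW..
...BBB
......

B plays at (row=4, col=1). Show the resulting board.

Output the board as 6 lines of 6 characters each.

Answer: ......
......
..WB..
.WBW..
.B.BBB
......

Derivation:
Place B at (4,1); scan 8 dirs for brackets.
Dir NW: first cell '.' (not opp) -> no flip
Dir N: opp run (3,1), next='.' -> no flip
Dir NE: opp run (3,2) capped by B -> flip
Dir W: first cell '.' (not opp) -> no flip
Dir E: first cell '.' (not opp) -> no flip
Dir SW: first cell '.' (not opp) -> no flip
Dir S: first cell '.' (not opp) -> no flip
Dir SE: first cell '.' (not opp) -> no flip
All flips: (3,2)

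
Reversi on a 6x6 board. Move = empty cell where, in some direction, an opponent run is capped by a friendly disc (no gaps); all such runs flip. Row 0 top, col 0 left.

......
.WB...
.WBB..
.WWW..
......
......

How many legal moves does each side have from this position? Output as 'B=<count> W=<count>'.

Answer: B=9 W=5

Derivation:
-- B to move --
(0,0): flips 1 -> legal
(0,1): no bracket -> illegal
(0,2): no bracket -> illegal
(1,0): flips 1 -> legal
(2,0): flips 1 -> legal
(2,4): no bracket -> illegal
(3,0): flips 1 -> legal
(3,4): no bracket -> illegal
(4,0): flips 1 -> legal
(4,1): flips 1 -> legal
(4,2): flips 1 -> legal
(4,3): flips 1 -> legal
(4,4): flips 1 -> legal
B mobility = 9
-- W to move --
(0,1): no bracket -> illegal
(0,2): flips 2 -> legal
(0,3): flips 1 -> legal
(1,3): flips 3 -> legal
(1,4): flips 1 -> legal
(2,4): flips 2 -> legal
(3,4): no bracket -> illegal
W mobility = 5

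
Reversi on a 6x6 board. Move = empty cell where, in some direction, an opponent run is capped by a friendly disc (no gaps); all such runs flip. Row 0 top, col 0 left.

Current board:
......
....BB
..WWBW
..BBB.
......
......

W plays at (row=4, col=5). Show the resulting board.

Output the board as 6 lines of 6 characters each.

Place W at (4,5); scan 8 dirs for brackets.
Dir NW: opp run (3,4) capped by W -> flip
Dir N: first cell '.' (not opp) -> no flip
Dir NE: edge -> no flip
Dir W: first cell '.' (not opp) -> no flip
Dir E: edge -> no flip
Dir SW: first cell '.' (not opp) -> no flip
Dir S: first cell '.' (not opp) -> no flip
Dir SE: edge -> no flip
All flips: (3,4)

Answer: ......
....BB
..WWBW
..BBW.
.....W
......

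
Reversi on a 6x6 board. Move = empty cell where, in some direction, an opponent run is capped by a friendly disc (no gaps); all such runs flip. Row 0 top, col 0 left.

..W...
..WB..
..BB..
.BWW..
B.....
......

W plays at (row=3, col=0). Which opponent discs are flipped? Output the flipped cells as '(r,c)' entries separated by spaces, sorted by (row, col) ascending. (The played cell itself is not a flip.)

Dir NW: edge -> no flip
Dir N: first cell '.' (not opp) -> no flip
Dir NE: first cell '.' (not opp) -> no flip
Dir W: edge -> no flip
Dir E: opp run (3,1) capped by W -> flip
Dir SW: edge -> no flip
Dir S: opp run (4,0), next='.' -> no flip
Dir SE: first cell '.' (not opp) -> no flip

Answer: (3,1)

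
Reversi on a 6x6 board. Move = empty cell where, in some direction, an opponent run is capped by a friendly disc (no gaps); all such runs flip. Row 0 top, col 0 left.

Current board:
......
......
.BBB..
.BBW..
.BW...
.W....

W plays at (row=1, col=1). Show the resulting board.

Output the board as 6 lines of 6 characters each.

Place W at (1,1); scan 8 dirs for brackets.
Dir NW: first cell '.' (not opp) -> no flip
Dir N: first cell '.' (not opp) -> no flip
Dir NE: first cell '.' (not opp) -> no flip
Dir W: first cell '.' (not opp) -> no flip
Dir E: first cell '.' (not opp) -> no flip
Dir SW: first cell '.' (not opp) -> no flip
Dir S: opp run (2,1) (3,1) (4,1) capped by W -> flip
Dir SE: opp run (2,2) capped by W -> flip
All flips: (2,1) (2,2) (3,1) (4,1)

Answer: ......
.W....
.WWB..
.WBW..
.WW...
.W....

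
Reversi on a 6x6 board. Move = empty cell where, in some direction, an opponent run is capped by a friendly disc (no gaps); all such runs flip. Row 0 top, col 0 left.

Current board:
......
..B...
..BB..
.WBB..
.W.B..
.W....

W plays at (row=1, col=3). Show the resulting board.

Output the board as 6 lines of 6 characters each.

Answer: ......
..BW..
..WB..
.WBB..
.W.B..
.W....

Derivation:
Place W at (1,3); scan 8 dirs for brackets.
Dir NW: first cell '.' (not opp) -> no flip
Dir N: first cell '.' (not opp) -> no flip
Dir NE: first cell '.' (not opp) -> no flip
Dir W: opp run (1,2), next='.' -> no flip
Dir E: first cell '.' (not opp) -> no flip
Dir SW: opp run (2,2) capped by W -> flip
Dir S: opp run (2,3) (3,3) (4,3), next='.' -> no flip
Dir SE: first cell '.' (not opp) -> no flip
All flips: (2,2)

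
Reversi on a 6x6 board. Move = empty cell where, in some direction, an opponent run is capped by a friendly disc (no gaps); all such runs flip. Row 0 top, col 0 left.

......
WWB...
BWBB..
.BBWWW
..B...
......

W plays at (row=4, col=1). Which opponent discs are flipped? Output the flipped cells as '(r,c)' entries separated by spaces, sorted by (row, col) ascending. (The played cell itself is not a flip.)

Dir NW: first cell '.' (not opp) -> no flip
Dir N: opp run (3,1) capped by W -> flip
Dir NE: opp run (3,2) (2,3), next='.' -> no flip
Dir W: first cell '.' (not opp) -> no flip
Dir E: opp run (4,2), next='.' -> no flip
Dir SW: first cell '.' (not opp) -> no flip
Dir S: first cell '.' (not opp) -> no flip
Dir SE: first cell '.' (not opp) -> no flip

Answer: (3,1)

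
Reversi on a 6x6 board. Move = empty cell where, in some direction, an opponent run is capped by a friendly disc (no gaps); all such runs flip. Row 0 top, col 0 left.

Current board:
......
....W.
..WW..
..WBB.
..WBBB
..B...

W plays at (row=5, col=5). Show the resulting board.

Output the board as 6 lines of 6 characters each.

Answer: ......
....W.
..WW..
..WWB.
..WBWB
..B..W

Derivation:
Place W at (5,5); scan 8 dirs for brackets.
Dir NW: opp run (4,4) (3,3) capped by W -> flip
Dir N: opp run (4,5), next='.' -> no flip
Dir NE: edge -> no flip
Dir W: first cell '.' (not opp) -> no flip
Dir E: edge -> no flip
Dir SW: edge -> no flip
Dir S: edge -> no flip
Dir SE: edge -> no flip
All flips: (3,3) (4,4)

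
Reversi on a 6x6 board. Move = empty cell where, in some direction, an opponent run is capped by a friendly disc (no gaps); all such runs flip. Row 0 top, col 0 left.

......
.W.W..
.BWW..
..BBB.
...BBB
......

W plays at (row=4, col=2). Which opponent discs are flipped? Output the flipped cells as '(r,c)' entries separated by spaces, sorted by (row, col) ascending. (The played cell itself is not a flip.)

Answer: (3,2)

Derivation:
Dir NW: first cell '.' (not opp) -> no flip
Dir N: opp run (3,2) capped by W -> flip
Dir NE: opp run (3,3), next='.' -> no flip
Dir W: first cell '.' (not opp) -> no flip
Dir E: opp run (4,3) (4,4) (4,5), next=edge -> no flip
Dir SW: first cell '.' (not opp) -> no flip
Dir S: first cell '.' (not opp) -> no flip
Dir SE: first cell '.' (not opp) -> no flip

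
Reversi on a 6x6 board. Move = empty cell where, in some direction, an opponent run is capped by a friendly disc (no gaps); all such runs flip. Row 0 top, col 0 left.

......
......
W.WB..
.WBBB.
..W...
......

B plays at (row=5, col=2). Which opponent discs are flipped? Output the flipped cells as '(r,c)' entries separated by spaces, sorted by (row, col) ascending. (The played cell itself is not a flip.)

Dir NW: first cell '.' (not opp) -> no flip
Dir N: opp run (4,2) capped by B -> flip
Dir NE: first cell '.' (not opp) -> no flip
Dir W: first cell '.' (not opp) -> no flip
Dir E: first cell '.' (not opp) -> no flip
Dir SW: edge -> no flip
Dir S: edge -> no flip
Dir SE: edge -> no flip

Answer: (4,2)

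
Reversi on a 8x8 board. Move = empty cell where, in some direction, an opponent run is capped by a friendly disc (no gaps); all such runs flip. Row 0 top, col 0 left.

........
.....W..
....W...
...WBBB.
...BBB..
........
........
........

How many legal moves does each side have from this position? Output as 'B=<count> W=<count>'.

-- B to move --
(0,4): no bracket -> illegal
(0,5): no bracket -> illegal
(0,6): no bracket -> illegal
(1,3): flips 1 -> legal
(1,4): flips 1 -> legal
(1,6): no bracket -> illegal
(2,2): flips 1 -> legal
(2,3): flips 1 -> legal
(2,5): no bracket -> illegal
(2,6): no bracket -> illegal
(3,2): flips 1 -> legal
(4,2): no bracket -> illegal
B mobility = 5
-- W to move --
(2,3): no bracket -> illegal
(2,5): no bracket -> illegal
(2,6): no bracket -> illegal
(2,7): no bracket -> illegal
(3,2): no bracket -> illegal
(3,7): flips 3 -> legal
(4,2): no bracket -> illegal
(4,6): flips 1 -> legal
(4,7): no bracket -> illegal
(5,2): no bracket -> illegal
(5,3): flips 1 -> legal
(5,4): flips 2 -> legal
(5,5): flips 1 -> legal
(5,6): no bracket -> illegal
W mobility = 5

Answer: B=5 W=5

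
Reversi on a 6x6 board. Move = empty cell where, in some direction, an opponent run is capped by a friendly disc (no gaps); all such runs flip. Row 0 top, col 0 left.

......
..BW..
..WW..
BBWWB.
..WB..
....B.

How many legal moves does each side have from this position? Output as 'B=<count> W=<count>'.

-- B to move --
(0,2): no bracket -> illegal
(0,3): flips 3 -> legal
(0,4): flips 2 -> legal
(1,1): no bracket -> illegal
(1,4): flips 1 -> legal
(2,1): flips 1 -> legal
(2,4): no bracket -> illegal
(4,1): flips 1 -> legal
(4,4): no bracket -> illegal
(5,1): no bracket -> illegal
(5,2): flips 3 -> legal
(5,3): flips 1 -> legal
B mobility = 7
-- W to move --
(0,1): flips 1 -> legal
(0,2): flips 1 -> legal
(0,3): no bracket -> illegal
(1,1): flips 1 -> legal
(2,0): flips 1 -> legal
(2,1): no bracket -> illegal
(2,4): no bracket -> illegal
(2,5): no bracket -> illegal
(3,5): flips 1 -> legal
(4,0): flips 1 -> legal
(4,1): no bracket -> illegal
(4,4): flips 1 -> legal
(4,5): flips 1 -> legal
(5,2): no bracket -> illegal
(5,3): flips 1 -> legal
(5,5): no bracket -> illegal
W mobility = 9

Answer: B=7 W=9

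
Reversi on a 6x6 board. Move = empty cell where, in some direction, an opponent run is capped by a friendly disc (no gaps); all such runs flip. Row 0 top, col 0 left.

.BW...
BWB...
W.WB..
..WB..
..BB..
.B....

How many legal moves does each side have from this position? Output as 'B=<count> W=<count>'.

-- B to move --
(0,0): flips 2 -> legal
(0,3): flips 1 -> legal
(1,3): no bracket -> illegal
(2,1): flips 3 -> legal
(3,0): flips 1 -> legal
(3,1): flips 1 -> legal
(4,1): flips 1 -> legal
B mobility = 6
-- W to move --
(0,0): flips 2 -> legal
(0,3): no bracket -> illegal
(1,3): flips 1 -> legal
(1,4): flips 1 -> legal
(2,1): no bracket -> illegal
(2,4): flips 1 -> legal
(3,1): no bracket -> illegal
(3,4): flips 1 -> legal
(4,0): no bracket -> illegal
(4,1): no bracket -> illegal
(4,4): flips 1 -> legal
(5,0): no bracket -> illegal
(5,2): flips 1 -> legal
(5,3): no bracket -> illegal
(5,4): flips 1 -> legal
W mobility = 8

Answer: B=6 W=8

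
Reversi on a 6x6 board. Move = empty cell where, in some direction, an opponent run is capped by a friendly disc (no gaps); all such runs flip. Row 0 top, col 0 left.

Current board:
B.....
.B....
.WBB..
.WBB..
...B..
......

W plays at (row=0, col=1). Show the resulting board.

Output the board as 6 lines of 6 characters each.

Answer: BW....
.W....
.WBB..
.WBB..
...B..
......

Derivation:
Place W at (0,1); scan 8 dirs for brackets.
Dir NW: edge -> no flip
Dir N: edge -> no flip
Dir NE: edge -> no flip
Dir W: opp run (0,0), next=edge -> no flip
Dir E: first cell '.' (not opp) -> no flip
Dir SW: first cell '.' (not opp) -> no flip
Dir S: opp run (1,1) capped by W -> flip
Dir SE: first cell '.' (not opp) -> no flip
All flips: (1,1)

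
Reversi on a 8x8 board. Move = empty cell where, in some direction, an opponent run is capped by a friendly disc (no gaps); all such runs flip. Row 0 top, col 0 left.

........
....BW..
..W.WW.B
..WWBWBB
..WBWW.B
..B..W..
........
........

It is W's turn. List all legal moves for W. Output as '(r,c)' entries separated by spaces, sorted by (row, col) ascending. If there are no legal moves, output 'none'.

(0,3): flips 1 -> legal
(0,4): flips 1 -> legal
(0,5): no bracket -> illegal
(1,3): flips 1 -> legal
(1,6): no bracket -> illegal
(1,7): no bracket -> illegal
(2,3): flips 1 -> legal
(2,6): no bracket -> illegal
(4,1): no bracket -> illegal
(4,6): no bracket -> illegal
(5,1): no bracket -> illegal
(5,3): flips 1 -> legal
(5,4): flips 1 -> legal
(5,6): no bracket -> illegal
(5,7): no bracket -> illegal
(6,1): flips 3 -> legal
(6,2): flips 1 -> legal
(6,3): no bracket -> illegal

Answer: (0,3) (0,4) (1,3) (2,3) (5,3) (5,4) (6,1) (6,2)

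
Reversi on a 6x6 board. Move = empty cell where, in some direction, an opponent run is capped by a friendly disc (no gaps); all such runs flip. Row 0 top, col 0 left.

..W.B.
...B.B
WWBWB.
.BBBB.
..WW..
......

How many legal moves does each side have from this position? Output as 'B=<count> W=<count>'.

-- B to move --
(0,1): no bracket -> illegal
(0,3): no bracket -> illegal
(1,0): flips 1 -> legal
(1,1): flips 1 -> legal
(1,2): flips 1 -> legal
(1,4): flips 1 -> legal
(3,0): no bracket -> illegal
(4,1): no bracket -> illegal
(4,4): no bracket -> illegal
(5,1): flips 1 -> legal
(5,2): flips 2 -> legal
(5,3): flips 2 -> legal
(5,4): flips 1 -> legal
B mobility = 8
-- W to move --
(0,3): flips 1 -> legal
(0,5): no bracket -> illegal
(1,1): no bracket -> illegal
(1,2): flips 2 -> legal
(1,4): no bracket -> illegal
(2,5): flips 2 -> legal
(3,0): no bracket -> illegal
(3,5): flips 2 -> legal
(4,0): no bracket -> illegal
(4,1): flips 2 -> legal
(4,4): no bracket -> illegal
(4,5): flips 1 -> legal
W mobility = 6

Answer: B=8 W=6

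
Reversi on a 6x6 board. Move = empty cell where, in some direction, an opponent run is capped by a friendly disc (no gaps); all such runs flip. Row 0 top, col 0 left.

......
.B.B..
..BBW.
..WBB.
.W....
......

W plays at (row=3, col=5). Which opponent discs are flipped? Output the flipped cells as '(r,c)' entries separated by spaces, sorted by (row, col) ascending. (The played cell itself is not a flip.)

Answer: (3,3) (3,4)

Derivation:
Dir NW: first cell 'W' (not opp) -> no flip
Dir N: first cell '.' (not opp) -> no flip
Dir NE: edge -> no flip
Dir W: opp run (3,4) (3,3) capped by W -> flip
Dir E: edge -> no flip
Dir SW: first cell '.' (not opp) -> no flip
Dir S: first cell '.' (not opp) -> no flip
Dir SE: edge -> no flip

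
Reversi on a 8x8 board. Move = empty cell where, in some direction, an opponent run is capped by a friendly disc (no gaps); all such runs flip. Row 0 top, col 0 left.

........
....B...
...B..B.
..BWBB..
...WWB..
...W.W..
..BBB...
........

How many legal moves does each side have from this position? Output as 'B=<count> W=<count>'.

Answer: B=5 W=11

Derivation:
-- B to move --
(2,2): no bracket -> illegal
(2,4): no bracket -> illegal
(4,2): flips 3 -> legal
(4,6): flips 1 -> legal
(5,2): flips 1 -> legal
(5,4): flips 2 -> legal
(5,6): no bracket -> illegal
(6,5): flips 1 -> legal
(6,6): no bracket -> illegal
B mobility = 5
-- W to move --
(0,3): no bracket -> illegal
(0,4): no bracket -> illegal
(0,5): no bracket -> illegal
(1,2): no bracket -> illegal
(1,3): flips 1 -> legal
(1,5): no bracket -> illegal
(1,6): no bracket -> illegal
(1,7): flips 2 -> legal
(2,1): flips 1 -> legal
(2,2): no bracket -> illegal
(2,4): flips 1 -> legal
(2,5): flips 3 -> legal
(2,7): no bracket -> illegal
(3,1): flips 1 -> legal
(3,6): flips 2 -> legal
(3,7): no bracket -> illegal
(4,1): no bracket -> illegal
(4,2): no bracket -> illegal
(4,6): flips 1 -> legal
(5,1): no bracket -> illegal
(5,2): no bracket -> illegal
(5,4): no bracket -> illegal
(5,6): no bracket -> illegal
(6,1): no bracket -> illegal
(6,5): no bracket -> illegal
(7,1): flips 1 -> legal
(7,2): no bracket -> illegal
(7,3): flips 2 -> legal
(7,4): no bracket -> illegal
(7,5): flips 1 -> legal
W mobility = 11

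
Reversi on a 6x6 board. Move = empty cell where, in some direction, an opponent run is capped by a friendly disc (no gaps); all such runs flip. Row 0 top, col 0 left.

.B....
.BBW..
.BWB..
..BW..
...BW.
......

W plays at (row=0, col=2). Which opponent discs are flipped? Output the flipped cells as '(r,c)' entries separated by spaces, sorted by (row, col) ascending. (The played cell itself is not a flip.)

Answer: (1,2)

Derivation:
Dir NW: edge -> no flip
Dir N: edge -> no flip
Dir NE: edge -> no flip
Dir W: opp run (0,1), next='.' -> no flip
Dir E: first cell '.' (not opp) -> no flip
Dir SW: opp run (1,1), next='.' -> no flip
Dir S: opp run (1,2) capped by W -> flip
Dir SE: first cell 'W' (not opp) -> no flip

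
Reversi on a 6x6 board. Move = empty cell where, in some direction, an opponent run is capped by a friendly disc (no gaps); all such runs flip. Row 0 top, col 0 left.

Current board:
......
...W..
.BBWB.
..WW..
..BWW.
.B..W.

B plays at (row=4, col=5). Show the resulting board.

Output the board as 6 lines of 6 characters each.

Answer: ......
...W..
.BBWB.
..WW..
..BBBB
.B..W.

Derivation:
Place B at (4,5); scan 8 dirs for brackets.
Dir NW: first cell '.' (not opp) -> no flip
Dir N: first cell '.' (not opp) -> no flip
Dir NE: edge -> no flip
Dir W: opp run (4,4) (4,3) capped by B -> flip
Dir E: edge -> no flip
Dir SW: opp run (5,4), next=edge -> no flip
Dir S: first cell '.' (not opp) -> no flip
Dir SE: edge -> no flip
All flips: (4,3) (4,4)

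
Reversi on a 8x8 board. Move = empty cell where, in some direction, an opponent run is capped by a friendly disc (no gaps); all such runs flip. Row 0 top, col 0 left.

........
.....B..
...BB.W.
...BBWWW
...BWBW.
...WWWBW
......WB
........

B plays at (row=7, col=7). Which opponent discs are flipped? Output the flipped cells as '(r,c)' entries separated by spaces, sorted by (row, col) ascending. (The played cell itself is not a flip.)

Dir NW: opp run (6,6) (5,5) (4,4) capped by B -> flip
Dir N: first cell 'B' (not opp) -> no flip
Dir NE: edge -> no flip
Dir W: first cell '.' (not opp) -> no flip
Dir E: edge -> no flip
Dir SW: edge -> no flip
Dir S: edge -> no flip
Dir SE: edge -> no flip

Answer: (4,4) (5,5) (6,6)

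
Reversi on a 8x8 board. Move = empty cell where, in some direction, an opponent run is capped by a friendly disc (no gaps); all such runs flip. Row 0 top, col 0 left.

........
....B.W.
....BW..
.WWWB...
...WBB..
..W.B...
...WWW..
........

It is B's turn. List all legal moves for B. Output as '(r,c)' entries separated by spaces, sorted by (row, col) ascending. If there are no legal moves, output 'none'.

Answer: (0,7) (2,1) (2,2) (2,6) (3,0) (3,6) (4,2) (6,1) (7,2) (7,4) (7,6)

Derivation:
(0,5): no bracket -> illegal
(0,6): no bracket -> illegal
(0,7): flips 2 -> legal
(1,5): no bracket -> illegal
(1,7): no bracket -> illegal
(2,0): no bracket -> illegal
(2,1): flips 2 -> legal
(2,2): flips 1 -> legal
(2,3): no bracket -> illegal
(2,6): flips 1 -> legal
(2,7): no bracket -> illegal
(3,0): flips 3 -> legal
(3,5): no bracket -> illegal
(3,6): flips 1 -> legal
(4,0): no bracket -> illegal
(4,1): no bracket -> illegal
(4,2): flips 2 -> legal
(5,1): no bracket -> illegal
(5,3): no bracket -> illegal
(5,5): no bracket -> illegal
(5,6): no bracket -> illegal
(6,1): flips 2 -> legal
(6,2): no bracket -> illegal
(6,6): no bracket -> illegal
(7,2): flips 1 -> legal
(7,3): no bracket -> illegal
(7,4): flips 1 -> legal
(7,5): no bracket -> illegal
(7,6): flips 1 -> legal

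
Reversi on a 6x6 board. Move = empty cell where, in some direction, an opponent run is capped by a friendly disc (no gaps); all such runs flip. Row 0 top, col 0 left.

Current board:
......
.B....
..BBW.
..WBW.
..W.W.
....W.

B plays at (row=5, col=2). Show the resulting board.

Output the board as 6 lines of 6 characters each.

Answer: ......
.B....
..BBW.
..BBW.
..B.W.
..B.W.

Derivation:
Place B at (5,2); scan 8 dirs for brackets.
Dir NW: first cell '.' (not opp) -> no flip
Dir N: opp run (4,2) (3,2) capped by B -> flip
Dir NE: first cell '.' (not opp) -> no flip
Dir W: first cell '.' (not opp) -> no flip
Dir E: first cell '.' (not opp) -> no flip
Dir SW: edge -> no flip
Dir S: edge -> no flip
Dir SE: edge -> no flip
All flips: (3,2) (4,2)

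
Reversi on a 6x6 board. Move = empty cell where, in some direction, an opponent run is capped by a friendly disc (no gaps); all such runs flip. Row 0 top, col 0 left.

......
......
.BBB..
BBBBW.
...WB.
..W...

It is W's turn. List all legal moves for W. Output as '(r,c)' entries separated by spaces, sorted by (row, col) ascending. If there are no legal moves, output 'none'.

(1,0): flips 2 -> legal
(1,1): no bracket -> illegal
(1,2): flips 1 -> legal
(1,3): flips 2 -> legal
(1,4): no bracket -> illegal
(2,0): no bracket -> illegal
(2,4): no bracket -> illegal
(3,5): no bracket -> illegal
(4,0): no bracket -> illegal
(4,1): no bracket -> illegal
(4,2): no bracket -> illegal
(4,5): flips 1 -> legal
(5,3): no bracket -> illegal
(5,4): flips 1 -> legal
(5,5): no bracket -> illegal

Answer: (1,0) (1,2) (1,3) (4,5) (5,4)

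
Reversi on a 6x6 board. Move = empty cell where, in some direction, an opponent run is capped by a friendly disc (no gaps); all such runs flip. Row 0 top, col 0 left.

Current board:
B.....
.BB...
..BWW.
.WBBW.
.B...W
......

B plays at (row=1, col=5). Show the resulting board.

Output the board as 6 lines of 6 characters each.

Answer: B.....
.BB..B
..BWB.
.WBBW.
.B...W
......

Derivation:
Place B at (1,5); scan 8 dirs for brackets.
Dir NW: first cell '.' (not opp) -> no flip
Dir N: first cell '.' (not opp) -> no flip
Dir NE: edge -> no flip
Dir W: first cell '.' (not opp) -> no flip
Dir E: edge -> no flip
Dir SW: opp run (2,4) capped by B -> flip
Dir S: first cell '.' (not opp) -> no flip
Dir SE: edge -> no flip
All flips: (2,4)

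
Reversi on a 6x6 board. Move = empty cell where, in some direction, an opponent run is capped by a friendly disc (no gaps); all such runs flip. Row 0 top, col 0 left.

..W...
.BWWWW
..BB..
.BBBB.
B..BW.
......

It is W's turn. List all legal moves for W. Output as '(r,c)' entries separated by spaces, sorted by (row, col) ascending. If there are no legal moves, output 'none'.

Answer: (0,0) (1,0) (2,0) (2,4) (4,1) (4,2) (4,5) (5,3)

Derivation:
(0,0): flips 3 -> legal
(0,1): no bracket -> illegal
(1,0): flips 1 -> legal
(2,0): flips 1 -> legal
(2,1): no bracket -> illegal
(2,4): flips 1 -> legal
(2,5): no bracket -> illegal
(3,0): no bracket -> illegal
(3,5): no bracket -> illegal
(4,1): flips 2 -> legal
(4,2): flips 3 -> legal
(4,5): flips 2 -> legal
(5,0): no bracket -> illegal
(5,1): no bracket -> illegal
(5,2): no bracket -> illegal
(5,3): flips 3 -> legal
(5,4): no bracket -> illegal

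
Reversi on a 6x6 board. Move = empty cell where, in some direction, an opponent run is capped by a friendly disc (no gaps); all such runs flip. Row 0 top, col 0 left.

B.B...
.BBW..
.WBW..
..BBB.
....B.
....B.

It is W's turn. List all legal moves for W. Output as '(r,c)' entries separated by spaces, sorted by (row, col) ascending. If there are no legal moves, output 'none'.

Answer: (0,1) (0,3) (1,0) (3,1) (4,1) (4,3) (4,5)

Derivation:
(0,1): flips 2 -> legal
(0,3): flips 1 -> legal
(1,0): flips 2 -> legal
(2,0): no bracket -> illegal
(2,4): no bracket -> illegal
(2,5): no bracket -> illegal
(3,1): flips 1 -> legal
(3,5): no bracket -> illegal
(4,1): flips 1 -> legal
(4,2): no bracket -> illegal
(4,3): flips 2 -> legal
(4,5): flips 1 -> legal
(5,3): no bracket -> illegal
(5,5): no bracket -> illegal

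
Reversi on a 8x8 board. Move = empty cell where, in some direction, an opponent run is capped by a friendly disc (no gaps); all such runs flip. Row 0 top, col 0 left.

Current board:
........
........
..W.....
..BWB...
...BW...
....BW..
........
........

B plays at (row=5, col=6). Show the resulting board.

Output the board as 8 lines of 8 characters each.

Place B at (5,6); scan 8 dirs for brackets.
Dir NW: first cell '.' (not opp) -> no flip
Dir N: first cell '.' (not opp) -> no flip
Dir NE: first cell '.' (not opp) -> no flip
Dir W: opp run (5,5) capped by B -> flip
Dir E: first cell '.' (not opp) -> no flip
Dir SW: first cell '.' (not opp) -> no flip
Dir S: first cell '.' (not opp) -> no flip
Dir SE: first cell '.' (not opp) -> no flip
All flips: (5,5)

Answer: ........
........
..W.....
..BWB...
...BW...
....BBB.
........
........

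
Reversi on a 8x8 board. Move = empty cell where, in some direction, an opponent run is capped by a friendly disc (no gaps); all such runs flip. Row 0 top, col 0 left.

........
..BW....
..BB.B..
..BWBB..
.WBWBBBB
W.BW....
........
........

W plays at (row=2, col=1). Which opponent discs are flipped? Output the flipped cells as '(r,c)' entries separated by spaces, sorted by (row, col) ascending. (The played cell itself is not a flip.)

Dir NW: first cell '.' (not opp) -> no flip
Dir N: first cell '.' (not opp) -> no flip
Dir NE: opp run (1,2), next='.' -> no flip
Dir W: first cell '.' (not opp) -> no flip
Dir E: opp run (2,2) (2,3), next='.' -> no flip
Dir SW: first cell '.' (not opp) -> no flip
Dir S: first cell '.' (not opp) -> no flip
Dir SE: opp run (3,2) capped by W -> flip

Answer: (3,2)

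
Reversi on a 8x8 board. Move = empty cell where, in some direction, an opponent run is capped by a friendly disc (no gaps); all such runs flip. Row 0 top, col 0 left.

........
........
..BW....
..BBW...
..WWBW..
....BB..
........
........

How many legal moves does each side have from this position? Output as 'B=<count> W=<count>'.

Answer: B=10 W=8

Derivation:
-- B to move --
(1,2): no bracket -> illegal
(1,3): flips 1 -> legal
(1,4): flips 1 -> legal
(2,4): flips 2 -> legal
(2,5): no bracket -> illegal
(3,1): no bracket -> illegal
(3,5): flips 2 -> legal
(3,6): flips 1 -> legal
(4,1): flips 2 -> legal
(4,6): flips 1 -> legal
(5,1): flips 1 -> legal
(5,2): flips 1 -> legal
(5,3): flips 1 -> legal
(5,6): no bracket -> illegal
B mobility = 10
-- W to move --
(1,1): no bracket -> illegal
(1,2): flips 2 -> legal
(1,3): no bracket -> illegal
(2,1): flips 2 -> legal
(2,4): flips 1 -> legal
(3,1): flips 2 -> legal
(3,5): no bracket -> illegal
(4,1): flips 1 -> legal
(4,6): no bracket -> illegal
(5,3): no bracket -> illegal
(5,6): no bracket -> illegal
(6,3): flips 1 -> legal
(6,4): flips 2 -> legal
(6,5): flips 2 -> legal
(6,6): no bracket -> illegal
W mobility = 8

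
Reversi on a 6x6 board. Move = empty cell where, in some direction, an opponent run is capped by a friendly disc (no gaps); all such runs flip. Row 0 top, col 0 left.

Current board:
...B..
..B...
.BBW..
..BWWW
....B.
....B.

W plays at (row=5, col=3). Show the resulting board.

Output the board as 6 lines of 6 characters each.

Place W at (5,3); scan 8 dirs for brackets.
Dir NW: first cell '.' (not opp) -> no flip
Dir N: first cell '.' (not opp) -> no flip
Dir NE: opp run (4,4) capped by W -> flip
Dir W: first cell '.' (not opp) -> no flip
Dir E: opp run (5,4), next='.' -> no flip
Dir SW: edge -> no flip
Dir S: edge -> no flip
Dir SE: edge -> no flip
All flips: (4,4)

Answer: ...B..
..B...
.BBW..
..BWWW
....W.
...WB.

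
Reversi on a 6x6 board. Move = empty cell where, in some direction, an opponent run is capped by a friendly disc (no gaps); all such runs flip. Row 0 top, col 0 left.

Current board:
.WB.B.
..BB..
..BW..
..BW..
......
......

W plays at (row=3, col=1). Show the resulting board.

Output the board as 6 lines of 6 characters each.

Place W at (3,1); scan 8 dirs for brackets.
Dir NW: first cell '.' (not opp) -> no flip
Dir N: first cell '.' (not opp) -> no flip
Dir NE: opp run (2,2) (1,3) (0,4), next=edge -> no flip
Dir W: first cell '.' (not opp) -> no flip
Dir E: opp run (3,2) capped by W -> flip
Dir SW: first cell '.' (not opp) -> no flip
Dir S: first cell '.' (not opp) -> no flip
Dir SE: first cell '.' (not opp) -> no flip
All flips: (3,2)

Answer: .WB.B.
..BB..
..BW..
.WWW..
......
......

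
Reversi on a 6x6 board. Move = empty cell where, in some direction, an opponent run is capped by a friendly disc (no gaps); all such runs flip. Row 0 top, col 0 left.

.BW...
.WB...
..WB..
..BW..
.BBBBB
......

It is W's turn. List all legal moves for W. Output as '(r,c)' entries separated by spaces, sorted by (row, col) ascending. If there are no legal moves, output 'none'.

Answer: (0,0) (1,3) (2,4) (3,1) (5,1) (5,2) (5,3) (5,5)

Derivation:
(0,0): flips 1 -> legal
(0,3): no bracket -> illegal
(1,0): no bracket -> illegal
(1,3): flips 2 -> legal
(1,4): no bracket -> illegal
(2,1): no bracket -> illegal
(2,4): flips 1 -> legal
(3,0): no bracket -> illegal
(3,1): flips 1 -> legal
(3,4): no bracket -> illegal
(3,5): no bracket -> illegal
(4,0): no bracket -> illegal
(5,0): no bracket -> illegal
(5,1): flips 1 -> legal
(5,2): flips 2 -> legal
(5,3): flips 1 -> legal
(5,4): no bracket -> illegal
(5,5): flips 1 -> legal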